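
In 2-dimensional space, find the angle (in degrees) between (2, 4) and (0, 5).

With u = (2, 4), v = (0, 5):
u·v = 2·0 + 4·5 = 0 + 20 = 20.
|u| = √(2² + 4²) = √20, |v| = √(0² + 5²) = √25, so |u||v| = √(20·25) = √500.
cos θ = (u·v)/(|u||v|) = 20/√500 ≈ 0.894427
θ = arccos(0.894427) ≈ 26.57°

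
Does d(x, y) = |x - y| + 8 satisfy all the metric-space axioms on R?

No. d fails identity of indiscernibles (specifically d(x,x) = 0): d(7, 7) = |7 - 7| + 8 = 0 + 8 = 8 ≠ 0.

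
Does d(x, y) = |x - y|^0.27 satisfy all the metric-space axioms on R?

Yes. With 0 < p = 0.27 ≤ 1, d(x,y) = |x-y|^0.27 is a metric on R. Non-negativity and symmetry are immediate; |x-y|^0.27 = 0 ⟺ |x-y| = 0 ⟺ x = y. For the triangle inequality, the function t ↦ t^0.27 is subadditive on [0,∞) when p ≤ 1, so |x-z|^0.27 ≤ (|x-y| + |y-z|)^0.27 ≤ |x-y|^0.27 + |y-z|^0.27.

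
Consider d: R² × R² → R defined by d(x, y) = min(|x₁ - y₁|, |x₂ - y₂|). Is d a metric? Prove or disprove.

No. d fails identity of indiscernibles: take x = (-2, 0) and y = (-2, 8). Then d(x,y) = min(|-2 - (-2)|, |0 - 8|) = min(0, 8) = 0, yet x ≠ y.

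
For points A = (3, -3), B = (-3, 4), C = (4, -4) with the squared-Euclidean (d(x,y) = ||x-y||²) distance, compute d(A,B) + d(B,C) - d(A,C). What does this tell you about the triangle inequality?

d(A,B) = 6² + 7² = 85, d(B,C) = 7² + 8² = 113, d(A,C) = 1² + 1² = 2.
d(A,B) + d(B,C) - d(A,C) = 85 + 113 - 2 = 198 - 2 = 196. This is ≥ 0, so the triangle inequality holds for these points.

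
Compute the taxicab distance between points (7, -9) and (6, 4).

Σ|x_i - y_i| = |7 - 6| + |-9 - 4| = 1 + 13 = 14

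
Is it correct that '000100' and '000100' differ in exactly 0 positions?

Differing positions: none. Hamming distance = 0, so the claim is true.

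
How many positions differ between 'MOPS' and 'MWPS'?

Differing positions: 2. Hamming distance = 1.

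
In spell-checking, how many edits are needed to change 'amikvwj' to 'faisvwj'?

Let D[i][j] be the edit distance between the first i characters of 'amikvwj' and the first j characters of 'faisvwj', with D[i][0] = i, D[0][j] = j, and D[i][j] = D[i-1][j-1] if the characters match, else 1 + min(D[i-1][j], D[i][j-1], D[i-1][j-1]). Filling the table (rows: prefixes of 'amikvwj', columns: prefixes of 'faisvwj'):
     ε  f  a  i  s  v  w  j
  ε  0  1  2  3  4  5  6  7
  a  1  1  1  2  3  4  5  6
  m  2  2  2  2  3  4  5  6
  i  3  3  3  2  3  4  5  6
  k  4  4  4  3  3  4  5  6
  v  5  5  5  4  4  3  4  5
  w  6  6  6  5  5  4  3  4
  j  7  7  7  6  6  5  4  3
The bottom-right entry gives D[7][7] = 3, so no sequence of fewer than 3 edits works. Backtracking through the table gives one optimal edit sequence (3 edits):
  amikvwj → fmikvwj (sub a→f @1)
  fmikvwj → faikvwj (sub m→a @2)
  faikvwj → faisvwj (sub k→s @4)
Edit distance = 3.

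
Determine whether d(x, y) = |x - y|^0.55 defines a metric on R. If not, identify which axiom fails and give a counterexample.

Yes. With 0 < p = 0.55 ≤ 1, d(x,y) = |x-y|^0.55 is a metric on R. Non-negativity and symmetry are immediate; |x-y|^0.55 = 0 ⟺ |x-y| = 0 ⟺ x = y. For the triangle inequality, the function t ↦ t^0.55 is subadditive on [0,∞) when p ≤ 1, so |x-z|^0.55 ≤ (|x-y| + |y-z|)^0.55 ≤ |x-y|^0.55 + |y-z|^0.55.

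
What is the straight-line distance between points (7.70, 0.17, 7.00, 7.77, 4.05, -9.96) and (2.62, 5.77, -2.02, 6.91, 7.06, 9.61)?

√(Σ(x_i - y_i)²) = √((7.7 - 2.62)² + (0.17 - 5.77)² + (7 - (-2.02))² + (7.77 - 6.91)² + (4.05 - 7.06)² + (-9.96 - 9.61)²)
= √(5.08² + (-5.6)² + 9.02² + 0.86² + (-3.01)² + (-19.57)²) = √(25.8064 + 31.36 + 81.3604 + 0.7396 + 9.0601 + 382.9849) = √531.3114 ≈ 23.0502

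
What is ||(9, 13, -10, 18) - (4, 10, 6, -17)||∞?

max(|x_i - y_i|) = max(|9 - 4|, |13 - 10|, |-10 - 6|, |18 - (-17)|) = max(5, 3, 16, 35) = 35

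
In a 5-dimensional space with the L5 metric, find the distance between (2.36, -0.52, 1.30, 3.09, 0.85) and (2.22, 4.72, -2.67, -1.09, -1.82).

(Σ|x_i - y_i|^5)^(1/5) = (|2.36 - 2.22|^5 + |-0.52 - 4.72|^5 + |1.3 - (-2.67)|^5 + |3.09 - (-1.09)|^5 + |0.85 - (-1.82)|^5)^(1/5)
= (0.14^5 + 5.24^5 + 3.97^5 + 4.18^5 + 2.67^5)^(1/5) ≈ (0.0001 + 3950.5397 + 986.1717 + 1276.0903 + 135.6926)^(1/5) = (6348.4944)^(1/5) ≈ 5.7615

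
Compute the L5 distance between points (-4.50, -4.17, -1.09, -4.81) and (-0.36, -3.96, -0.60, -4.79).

(Σ|x_i - y_i|^5)^(1/5) = (|-4.5 - (-0.36)|^5 + |-4.17 - (-3.96)|^5 + |-1.09 - (-0.6)|^5 + |-4.81 - (-4.79)|^5)^(1/5)
= (4.14^5 + 0.21^5 + 0.49^5 + 0.02^5)^(1/5) ≈ (1216.1908 + 0.0004 + 0.0282 + 0)^(1/5) = (1216.2194)^(1/5) ≈ 4.14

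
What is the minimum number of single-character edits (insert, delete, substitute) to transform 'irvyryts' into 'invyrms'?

Let D[i][j] be the edit distance between the first i characters of 'irvyryts' and the first j characters of 'invyrms', with D[i][0] = i, D[0][j] = j, and D[i][j] = D[i-1][j-1] if the characters match, else 1 + min(D[i-1][j], D[i][j-1], D[i-1][j-1]). Filling the table (rows: prefixes of 'irvyryts', columns: prefixes of 'invyrms'):
     ε  i  n  v  y  r  m  s
  ε  0  1  2  3  4  5  6  7
  i  1  0  1  2  3  4  5  6
  r  2  1  1  2  3  3  4  5
  v  3  2  2  1  2  3  4  5
  y  4  3  3  2  1  2  3  4
  r  5  4  4  3  2  1  2  3
  y  6  5  5  4  3  2  2  3
  t  7  6  6  5  4  3  3  3
  s  8  7  7  6  5  4  4  3
The bottom-right entry gives D[8][7] = 3, so no sequence of fewer than 3 edits works. Backtracking through the table gives one optimal edit sequence (3 edits):
  irvyryts → invyryts (sub r→n @2)
  invyryts → invyrts (del y @6)
  invyrts → invyrms (sub t→m @6)
Edit distance = 3.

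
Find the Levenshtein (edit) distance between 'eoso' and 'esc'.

Let D[i][j] be the edit distance between the first i characters of 'eoso' and the first j characters of 'esc', with D[i][0] = i, D[0][j] = j, and D[i][j] = D[i-1][j-1] if the characters match, else 1 + min(D[i-1][j], D[i][j-1], D[i-1][j-1]). Filling the table (rows: prefixes of 'eoso', columns: prefixes of 'esc'):
     ε  e  s  c
  ε  0  1  2  3
  e  1  0  1  2
  o  2  1  1  2
  s  3  2  1  2
  o  4  3  2  2
The bottom-right entry gives D[4][3] = 2, so no sequence of fewer than 2 edits works. Backtracking through the table gives one optimal edit sequence (2 edits):
  eoso → eso (del o @2)
  eso → esc (sub o→c @3)
Edit distance = 2.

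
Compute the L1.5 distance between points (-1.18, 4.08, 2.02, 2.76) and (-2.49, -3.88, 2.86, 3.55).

(Σ|x_i - y_i|^1.5)^(1/1.5) = (|-1.18 - (-2.49)|^1.5 + |4.08 - (-3.88)|^1.5 + |2.02 - 2.86|^1.5 + |2.76 - 3.55|^1.5)^(1/1.5)
= (1.31^1.5 + 7.96^1.5 + 0.84^1.5 + 0.79^1.5)^(1/1.5) ≈ (1.4994 + 22.4579 + 0.7699 + 0.7022)^(1/1.5) = (25.4294)^(1/1.5) ≈ 8.6475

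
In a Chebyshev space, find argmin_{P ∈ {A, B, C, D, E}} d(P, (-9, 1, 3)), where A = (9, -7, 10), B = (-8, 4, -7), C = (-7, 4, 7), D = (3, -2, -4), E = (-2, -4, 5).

Distances: d(A) = 18, d(B) = 10, d(C) = 4, d(D) = 12, d(E) = 7. Nearest: C = (-7, 4, 7) with distance 4.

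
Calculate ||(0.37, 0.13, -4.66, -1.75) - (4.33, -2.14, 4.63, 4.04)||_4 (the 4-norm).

(Σ|x_i - y_i|^4)^(1/4) = (|0.37 - 4.33|^4 + |0.13 - (-2.14)|^4 + |-4.66 - 4.63|^4 + |-1.75 - 4.04|^4)^(1/4)
= (3.96^4 + 2.27^4 + 9.29^4 + 5.79^4)^(1/4) ≈ (245.9126 + 26.5524 + 7448.3977 + 1123.8653)^(1/4) = (8844.728)^(1/4) ≈ 9.6978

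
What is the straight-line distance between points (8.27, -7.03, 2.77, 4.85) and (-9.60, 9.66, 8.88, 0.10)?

√(Σ(x_i - y_i)²) = √((8.27 - (-9.6))² + (-7.03 - 9.66)² + (2.77 - 8.88)² + (4.85 - 0.1)²)
= √(17.87² + (-16.69)² + (-6.11)² + 4.75²) = √(319.3369 + 278.5561 + 37.3321 + 22.5625) = √657.7876 ≈ 25.6474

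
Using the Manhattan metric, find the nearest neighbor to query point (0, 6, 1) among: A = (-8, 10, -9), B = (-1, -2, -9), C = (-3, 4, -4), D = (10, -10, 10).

Distances: d(A) = 22, d(B) = 19, d(C) = 10, d(D) = 35. Nearest: C = (-3, 4, -4) with distance 10.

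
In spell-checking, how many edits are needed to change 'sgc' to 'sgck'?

Let D[i][j] be the edit distance between the first i characters of 'sgc' and the first j characters of 'sgck', with D[i][0] = i, D[0][j] = j, and D[i][j] = D[i-1][j-1] if the characters match, else 1 + min(D[i-1][j], D[i][j-1], D[i-1][j-1]). Filling the table (rows: prefixes of 'sgc', columns: prefixes of 'sgck'):
     ε  s  g  c  k
  ε  0  1  2  3  4
  s  1  0  1  2  3
  g  2  1  0  1  2
  c  3  2  1  0  1
The bottom-right entry gives D[3][4] = 1, so no sequence of fewer than 1 edit works. Backtracking through the table gives one optimal edit sequence (1 edit):
  sgc → sgck (ins k @4)
Edit distance = 1.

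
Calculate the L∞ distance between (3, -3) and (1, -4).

max(|x_i - y_i|) = max(|3 - 1|, |-3 - (-4)|) = max(2, 1) = 2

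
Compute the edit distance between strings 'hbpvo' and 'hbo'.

Let D[i][j] be the edit distance between the first i characters of 'hbpvo' and the first j characters of 'hbo', with D[i][0] = i, D[0][j] = j, and D[i][j] = D[i-1][j-1] if the characters match, else 1 + min(D[i-1][j], D[i][j-1], D[i-1][j-1]). Filling the table (rows: prefixes of 'hbpvo', columns: prefixes of 'hbo'):
     ε  h  b  o
  ε  0  1  2  3
  h  1  0  1  2
  b  2  1  0  1
  p  3  2  1  1
  v  4  3  2  2
  o  5  4  3  2
The bottom-right entry gives D[5][3] = 2, so no sequence of fewer than 2 edits works. Backtracking through the table gives one optimal edit sequence (2 edits):
  hbpvo → hbvo (del p @3)
  hbvo → hbo (del v @3)
Edit distance = 2.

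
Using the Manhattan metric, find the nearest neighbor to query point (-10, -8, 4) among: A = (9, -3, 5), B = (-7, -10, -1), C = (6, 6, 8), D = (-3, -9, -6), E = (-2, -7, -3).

Distances: d(A) = 25, d(B) = 10, d(C) = 34, d(D) = 18, d(E) = 16. Nearest: B = (-7, -10, -1) with distance 10.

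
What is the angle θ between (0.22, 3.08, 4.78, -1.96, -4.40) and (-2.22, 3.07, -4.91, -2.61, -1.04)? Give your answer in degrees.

With u = (0.22, 3.08, 4.78, -1.96, -4.40), v = (-2.22, 3.07, -4.91, -2.61, -1.04):
u·v = 0.22·(-2.22) + 3.08·3.07 + 4.78·(-4.91) + (-1.96)·(-2.61) + (-4.4)·(-1.04) = (-0.4884) + 9.4556 + (-23.4698) + 5.1156 + 4.576 = -4.811.
|u| = √(0.22² + 3.08² + 4.78² + (-1.96)² + (-4.4)²) = √(0.0484 + 9.4864 + 22.8484 + 3.8416 + 19.36) = √55.5848, |v| = √((-2.22)² + 3.07² + (-4.91)² + (-2.61)² + (-1.04)²) = √(4.9284 + 9.4249 + 24.1081 + 6.8121 + 1.0816) = √46.3551.
cos θ = (u·v)/(|u||v|) = -4.811/(√55.5848·√46.3551) ≈ -0.094778
θ = arccos(-0.094778) ≈ 95.44°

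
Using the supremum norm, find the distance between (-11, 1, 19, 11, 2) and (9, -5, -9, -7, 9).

max(|x_i - y_i|) = max(|-11 - 9|, |1 - (-5)|, |19 - (-9)|, |11 - (-7)|, |2 - 9|) = max(20, 6, 28, 18, 7) = 28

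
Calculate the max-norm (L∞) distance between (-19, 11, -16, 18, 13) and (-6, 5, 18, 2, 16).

max(|x_i - y_i|) = max(|-19 - (-6)|, |11 - 5|, |-16 - 18|, |18 - 2|, |13 - 16|) = max(13, 6, 34, 16, 3) = 34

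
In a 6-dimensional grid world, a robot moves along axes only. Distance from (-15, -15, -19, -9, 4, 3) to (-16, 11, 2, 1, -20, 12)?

Σ|x_i - y_i| = |-15 - (-16)| + |-15 - 11| + |-19 - 2| + |-9 - 1| + |4 - (-20)| + |3 - 12| = 1 + 26 + 21 + 10 + 24 + 9 = 91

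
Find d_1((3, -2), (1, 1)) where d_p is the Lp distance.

Σ|x_i - y_i| = |3 - 1| + |-2 - 1| = 2 + 3 = 5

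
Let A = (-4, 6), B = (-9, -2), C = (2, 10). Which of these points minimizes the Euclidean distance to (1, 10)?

Distances: d(A) ≈ 6.4031, d(B) ≈ 15.6205, d(C) = 1. Nearest: C = (2, 10) with distance 1.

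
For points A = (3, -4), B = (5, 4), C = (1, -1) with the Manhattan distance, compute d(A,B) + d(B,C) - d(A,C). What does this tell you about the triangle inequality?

d(A,B) = 2 + 8 = 10, d(B,C) = 4 + 5 = 9, d(A,C) = 2 + 3 = 5.
d(A,B) + d(B,C) - d(A,C) = 10 + 9 - 5 = 19 - 5 = 14. This is ≥ 0, so the triangle inequality holds for these points.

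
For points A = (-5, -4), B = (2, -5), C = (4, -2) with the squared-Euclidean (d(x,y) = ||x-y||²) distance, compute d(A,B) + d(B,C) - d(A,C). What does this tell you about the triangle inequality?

d(A,B) = 7² + 1² = 50, d(B,C) = 2² + 3² = 13, d(A,C) = 9² + 2² = 85.
d(A,B) + d(B,C) - d(A,C) = 50 + 13 - 85 = 63 - 85 = -22. This is < 0, so the triangle inequality FAILS for these points (squared-Euclidean is not a metric).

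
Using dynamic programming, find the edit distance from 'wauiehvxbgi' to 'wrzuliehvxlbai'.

Let D[i][j] be the edit distance between the first i characters of 'wauiehvxbgi' and the first j characters of 'wrzuliehvxlbai', with D[i][0] = i, D[0][j] = j, and D[i][j] = D[i-1][j-1] if the characters match, else 1 + min(D[i-1][j], D[i][j-1], D[i-1][j-1]). Filling the table (rows: prefixes of 'wauiehvxbgi', columns: prefixes of 'wrzuliehvxlbai'):
     ε  w  r  z  u  l  i  e  h  v  x  l  b  a  i
  ε  0  1  2  3  4  5  6  7  8  9 10 11 12 13 14
  w  1  0  1  2  3  4  5  6  7  8  9 10 11 12 13
  a  2  1  1  2  3  4  5  6  7  8  9 10 11 11 12
  u  3  2  2  2  2  3  4  5  6  7  8  9 10 11 12
  i  4  3  3  3  3  3  3  4  5  6  7  8  9 10 11
  e  5  4  4  4  4  4  4  3  4  5  6  7  8  9 10
  h  6  5  5  5  5  5  5  4  3  4  5  6  7  8  9
  v  7  6  6  6  6  6  6  5  4  3  4  5  6  7  8
  x  8  7  7  7  7  7  7  6  5  4  3  4  5  6  7
  b  9  8  8  8  8  8  8  7  6  5  4  4  4  5  6
  g 10  9  9  9  9  9  9  8  7  6  5  5  5  5  6
  i 11 10 10 10 10 10  9  9  8  7  6  6  6  6  5
The bottom-right entry gives D[11][14] = 5, so no sequence of fewer than 5 edits works. Backtracking through the table gives one optimal edit sequence (5 edits):
  wauiehvxbgi → wrauiehvxbgi (ins r @2)
  wrauiehvxbgi → wrzuiehvxbgi (sub a→z @3)
  wrzuiehvxbgi → wrzuliehvxbgi (ins l @5)
  wrzuliehvxbgi → wrzuliehvxlbgi (ins l @11)
  wrzuliehvxlbgi → wrzuliehvxlbai (sub g→a @13)
Edit distance = 5.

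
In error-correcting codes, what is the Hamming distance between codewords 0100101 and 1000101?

Differing positions: 1, 2. Hamming distance = 2.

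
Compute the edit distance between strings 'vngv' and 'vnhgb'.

Let D[i][j] be the edit distance between the first i characters of 'vngv' and the first j characters of 'vnhgb', with D[i][0] = i, D[0][j] = j, and D[i][j] = D[i-1][j-1] if the characters match, else 1 + min(D[i-1][j], D[i][j-1], D[i-1][j-1]). Filling the table (rows: prefixes of 'vngv', columns: prefixes of 'vnhgb'):
     ε  v  n  h  g  b
  ε  0  1  2  3  4  5
  v  1  0  1  2  3  4
  n  2  1  0  1  2  3
  g  3  2  1  1  1  2
  v  4  3  2  2  2  2
The bottom-right entry gives D[4][5] = 2, so no sequence of fewer than 2 edits works. Backtracking through the table gives one optimal edit sequence (2 edits):
  vngv → vnhgv (ins h @3)
  vnhgv → vnhgb (sub v→b @5)
Edit distance = 2.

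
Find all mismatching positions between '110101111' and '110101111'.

Differing positions: none. Hamming distance = 0.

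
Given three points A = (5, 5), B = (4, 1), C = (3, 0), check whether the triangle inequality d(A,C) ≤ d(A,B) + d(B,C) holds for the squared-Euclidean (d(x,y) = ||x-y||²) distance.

d(A,B) = 1² + 4² = 17, d(B,C) = 1² + 1² = 2, d(A,C) = 2² + 5² = 29.
d(A,C) = 29 > 17 + 2 = 19. Triangle inequality is VIOLATED. (Squared-Euclidean is not a metric — this is a counterexample.)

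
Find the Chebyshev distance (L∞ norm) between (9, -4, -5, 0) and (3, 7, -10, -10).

max(|x_i - y_i|) = max(|9 - 3|, |-4 - 7|, |-5 - (-10)|, |0 - (-10)|) = max(6, 11, 5, 10) = 11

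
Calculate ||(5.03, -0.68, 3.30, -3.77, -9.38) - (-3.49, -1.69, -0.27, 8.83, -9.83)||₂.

√(Σ(x_i - y_i)²) = √((5.03 - (-3.49))² + (-0.68 - (-1.69))² + (3.3 - (-0.27))² + (-3.77 - 8.83)² + (-9.38 - (-9.83))²)
= √(8.52² + 1.01² + 3.57² + (-12.6)² + 0.45²) = √(72.5904 + 1.0201 + 12.7449 + 158.76 + 0.2025) = √245.3179 ≈ 15.6626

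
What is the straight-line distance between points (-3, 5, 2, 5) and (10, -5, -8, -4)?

√(Σ(x_i - y_i)²) = √((-3 - 10)² + (5 - (-5))² + (2 - (-8))² + (5 - (-4))²)
= √((-13)² + 10² + 10² + 9²) = √(169 + 100 + 100 + 81) = √450 ≈ 21.2132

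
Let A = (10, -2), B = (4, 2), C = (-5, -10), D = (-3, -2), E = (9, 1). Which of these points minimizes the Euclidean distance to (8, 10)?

Distances: d(A) ≈ 12.1655, d(B) ≈ 8.9443, d(C) ≈ 23.8537, d(D) ≈ 16.2788, d(E) ≈ 9.0554. Nearest: B = (4, 2) with distance 8.9443.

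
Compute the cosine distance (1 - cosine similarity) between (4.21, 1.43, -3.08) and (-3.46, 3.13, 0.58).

With u = (4.21, 1.43, -3.08), v = (-3.46, 3.13, 0.58):
u·v = 4.21·(-3.46) + 1.43·3.13 + (-3.08)·0.58 = (-14.5666) + 4.4759 + (-1.7864) = -11.8771.
|u| = √(4.21² + 1.43² + (-3.08)²) = √(17.7241 + 2.0449 + 9.4864) = √29.2554, |v| = √((-3.46)² + 3.13² + 0.58²) = √(11.9716 + 9.7969 + 0.3364) = √22.1049.
cos θ = (u·v)/(|u||v|) = -11.8771/(√29.2554·√22.1049) ≈ -0.467
Cosine distance = 1 - cos θ ≈ 1 - (-0.467) = 1.467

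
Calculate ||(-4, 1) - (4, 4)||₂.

√(Σ(x_i - y_i)²) = √((-4 - 4)² + (1 - 4)²)
= √((-8)² + (-3)²) = √(64 + 9) = √73 ≈ 8.544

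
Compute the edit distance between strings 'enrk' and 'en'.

Let D[i][j] be the edit distance between the first i characters of 'enrk' and the first j characters of 'en', with D[i][0] = i, D[0][j] = j, and D[i][j] = D[i-1][j-1] if the characters match, else 1 + min(D[i-1][j], D[i][j-1], D[i-1][j-1]). Filling the table (rows: prefixes of 'enrk', columns: prefixes of 'en'):
     ε  e  n
  ε  0  1  2
  e  1  0  1
  n  2  1  0
  r  3  2  1
  k  4  3  2
The bottom-right entry gives D[4][2] = 2, so no sequence of fewer than 2 edits works. Backtracking through the table gives one optimal edit sequence (2 edits):
  enrk → enk (del r @3)
  enk → en (del k @3)
Edit distance = 2.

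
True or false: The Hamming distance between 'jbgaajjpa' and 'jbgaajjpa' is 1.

Differing positions: none. Hamming distance = 0, so the claim that d_H = 1 is false.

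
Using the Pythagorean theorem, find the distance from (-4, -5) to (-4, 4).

√(Σ(x_i - y_i)²) = √((-4 - (-4))² + (-5 - 4)²)
= √(0² + (-9)²) = √(0 + 81) = √81 = 9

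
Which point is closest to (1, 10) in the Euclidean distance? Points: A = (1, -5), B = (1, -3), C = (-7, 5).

Distances: d(A) = 15, d(B) = 13, d(C) ≈ 9.434. Nearest: C = (-7, 5) with distance 9.434.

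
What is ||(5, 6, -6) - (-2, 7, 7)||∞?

max(|x_i - y_i|) = max(|5 - (-2)|, |6 - 7|, |-6 - 7|) = max(7, 1, 13) = 13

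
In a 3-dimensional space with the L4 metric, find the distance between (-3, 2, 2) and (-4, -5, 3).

(Σ|x_i - y_i|^4)^(1/4) = (|-3 - (-4)|^4 + |2 - (-5)|^4 + |2 - 3|^4)^(1/4)
= (1^4 + 7^4 + 1^4)^(1/4) = (1 + 2401 + 1)^(1/4) = (2403)^(1/4) ≈ 7.0015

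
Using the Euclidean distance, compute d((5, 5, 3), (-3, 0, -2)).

(Σ|x_i - y_i|^2)^(1/2) = (|5 - (-3)|^2 + |5 - 0|^2 + |3 - (-2)|^2)^(1/2)
= (8^2 + 5^2 + 5^2)^(1/2) = (64 + 25 + 25)^(1/2) = (114)^(1/2) ≈ 10.6771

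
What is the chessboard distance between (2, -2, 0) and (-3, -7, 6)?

max(|x_i - y_i|) = max(|2 - (-3)|, |-2 - (-7)|, |0 - 6|) = max(5, 5, 6) = 6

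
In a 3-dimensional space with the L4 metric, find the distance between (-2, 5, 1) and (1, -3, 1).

(Σ|x_i - y_i|^4)^(1/4) = (|-2 - 1|^4 + |5 - (-3)|^4 + |1 - 1|^4)^(1/4)
= (3^4 + 8^4 + 0^4)^(1/4) = (81 + 4096 + 0)^(1/4) = (4177)^(1/4) ≈ 8.0393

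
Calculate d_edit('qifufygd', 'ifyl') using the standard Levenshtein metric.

Let D[i][j] be the edit distance between the first i characters of 'qifufygd' and the first j characters of 'ifyl', with D[i][0] = i, D[0][j] = j, and D[i][j] = D[i-1][j-1] if the characters match, else 1 + min(D[i-1][j], D[i][j-1], D[i-1][j-1]). Filling the table (rows: prefixes of 'qifufygd', columns: prefixes of 'ifyl'):
     ε  i  f  y  l
  ε  0  1  2  3  4
  q  1  1  2  3  4
  i  2  1  2  3  4
  f  3  2  1  2  3
  u  4  3  2  2  3
  f  5  4  3  3  3
  y  6  5  4  3  4
  g  7  6  5  4  4
  d  8  7  6  5  5
The bottom-right entry gives D[8][4] = 5, so no sequence of fewer than 5 edits works. Backtracking through the table gives one optimal edit sequence (5 edits):
  qifufygd → ifufygd (del q @1)
  ifufygd → iufygd (del f @2)
  iufygd → ifygd (del u @2)
  ifygd → ifyd (del g @4)
  ifyd → ifyl (sub d→l @4)
Edit distance = 5.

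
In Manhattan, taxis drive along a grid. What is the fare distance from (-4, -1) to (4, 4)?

Σ|x_i - y_i| = |-4 - 4| + |-1 - 4| = 8 + 5 = 13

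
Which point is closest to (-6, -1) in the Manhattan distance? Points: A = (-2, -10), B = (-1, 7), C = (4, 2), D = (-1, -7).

Distances: d(A) = 13, d(B) = 13, d(C) = 13, d(D) = 11. Nearest: D = (-1, -7) with distance 11.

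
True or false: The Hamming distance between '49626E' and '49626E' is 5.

Differing positions: none. Hamming distance = 0, so the claim that d_H = 5 is false.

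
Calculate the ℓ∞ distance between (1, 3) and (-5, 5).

max(|x_i - y_i|) = max(|1 - (-5)|, |3 - 5|) = max(6, 2) = 6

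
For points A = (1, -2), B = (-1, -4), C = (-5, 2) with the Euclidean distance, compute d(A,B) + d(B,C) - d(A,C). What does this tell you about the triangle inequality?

d(A,B) = √(2² + 2²) = √8 ≈ 2.8284, d(B,C) = √(4² + 6²) = √52 ≈ 7.2111, d(A,C) = √(6² + 4²) = √52 ≈ 7.2111.
d(A,B) + d(B,C) - d(A,C) = 2.8284 + 7.2111 - 7.2111 = 10.0395 - 7.2111 = 2.8284 (to 4 decimal places). This is ≥ 0, so the triangle inequality holds for these points.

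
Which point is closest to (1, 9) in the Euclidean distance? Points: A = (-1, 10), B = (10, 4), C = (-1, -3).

Distances: d(A) ≈ 2.2361, d(B) ≈ 10.2956, d(C) ≈ 12.1655. Nearest: A = (-1, 10) with distance 2.2361.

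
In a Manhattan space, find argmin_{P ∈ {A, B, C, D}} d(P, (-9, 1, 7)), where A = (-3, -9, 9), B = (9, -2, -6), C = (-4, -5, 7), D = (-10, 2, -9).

Distances: d(A) = 18, d(B) = 34, d(C) = 11, d(D) = 18. Nearest: C = (-4, -5, 7) with distance 11.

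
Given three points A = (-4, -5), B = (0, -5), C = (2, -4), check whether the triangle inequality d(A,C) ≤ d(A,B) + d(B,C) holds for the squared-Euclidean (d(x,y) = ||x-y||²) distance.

d(A,B) = 4² + 0² = 16, d(B,C) = 2² + 1² = 5, d(A,C) = 6² + 1² = 37.
d(A,C) = 37 > 16 + 5 = 21. Triangle inequality is VIOLATED. (Squared-Euclidean is not a metric — this is a counterexample.)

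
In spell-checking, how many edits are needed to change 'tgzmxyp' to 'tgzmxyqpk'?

Let D[i][j] be the edit distance between the first i characters of 'tgzmxyp' and the first j characters of 'tgzmxyqpk', with D[i][0] = i, D[0][j] = j, and D[i][j] = D[i-1][j-1] if the characters match, else 1 + min(D[i-1][j], D[i][j-1], D[i-1][j-1]). Filling the table (rows: prefixes of 'tgzmxyp', columns: prefixes of 'tgzmxyqpk'):
     ε  t  g  z  m  x  y  q  p  k
  ε  0  1  2  3  4  5  6  7  8  9
  t  1  0  1  2  3  4  5  6  7  8
  g  2  1  0  1  2  3  4  5  6  7
  z  3  2  1  0  1  2  3  4  5  6
  m  4  3  2  1  0  1  2  3  4  5
  x  5  4  3  2  1  0  1  2  3  4
  y  6  5  4  3  2  1  0  1  2  3
  p  7  6  5  4  3  2  1  1  1  2
The bottom-right entry gives D[7][9] = 2, so no sequence of fewer than 2 edits works. Backtracking through the table gives one optimal edit sequence (2 edits):
  tgzmxyp → tgzmxyqp (ins q @7)
  tgzmxyqp → tgzmxyqpk (ins k @9)
Edit distance = 2.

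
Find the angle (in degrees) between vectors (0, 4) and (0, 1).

With u = (0, 4), v = (0, 1):
u·v = 0·0 + 4·1 = 0 + 4 = 4.
|u| = √(0² + 4²) = √16, |v| = √(0² + 1²) = √1, so |u||v| = √(16·1) = √16 = 4.
cos θ = (u·v)/(|u||v|) = 4/4 = 1 (the vectors are parallel, pointing the same way)
θ = arccos(1) = 0°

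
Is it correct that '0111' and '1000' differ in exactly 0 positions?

Differing positions: 1, 2, 3, 4. Hamming distance = 4, so the claim that d_H = 0 is false.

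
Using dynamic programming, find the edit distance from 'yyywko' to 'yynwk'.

Let D[i][j] be the edit distance between the first i characters of 'yyywko' and the first j characters of 'yynwk', with D[i][0] = i, D[0][j] = j, and D[i][j] = D[i-1][j-1] if the characters match, else 1 + min(D[i-1][j], D[i][j-1], D[i-1][j-1]). Filling the table (rows: prefixes of 'yyywko', columns: prefixes of 'yynwk'):
     ε  y  y  n  w  k
  ε  0  1  2  3  4  5
  y  1  0  1  2  3  4
  y  2  1  0  1  2  3
  y  3  2  1  1  2  3
  w  4  3  2  2  1  2
  k  5  4  3  3  2  1
  o  6  5  4  4  3  2
The bottom-right entry gives D[6][5] = 2, so no sequence of fewer than 2 edits works. Backtracking through the table gives one optimal edit sequence (2 edits):
  yyywko → yynwko (sub y→n @3)
  yynwko → yynwk (del o @6)
Edit distance = 2.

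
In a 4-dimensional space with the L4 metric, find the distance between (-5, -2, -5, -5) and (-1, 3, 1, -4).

(Σ|x_i - y_i|^4)^(1/4) = (|-5 - (-1)|^4 + |-2 - 3|^4 + |-5 - 1|^4 + |-5 - (-4)|^4)^(1/4)
= (4^4 + 5^4 + 6^4 + 1^4)^(1/4) = (256 + 625 + 1296 + 1)^(1/4) = (2178)^(1/4) ≈ 6.8315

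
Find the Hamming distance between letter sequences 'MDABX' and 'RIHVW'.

Differing positions: 1, 2, 3, 4, 5. Hamming distance = 5.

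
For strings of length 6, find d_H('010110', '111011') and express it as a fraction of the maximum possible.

Differing positions: 1, 3, 4, 6. Hamming distance = 4. The maximum possible Hamming distance for length-6 strings is 6, so d_H/6 = 4/6 ≈ 0.6667.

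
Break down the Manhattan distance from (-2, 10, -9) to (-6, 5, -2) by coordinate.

Σ|x_i - y_i| = |-2 - (-6)| + |10 - 5| + |-9 - (-2)| = 4 + 5 + 7 = 16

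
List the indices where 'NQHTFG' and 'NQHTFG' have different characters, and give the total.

Differing positions: none. Hamming distance = 0.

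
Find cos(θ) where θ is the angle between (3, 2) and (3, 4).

With u = (3, 2), v = (3, 4):
u·v = 3·3 + 2·4 = 9 + 8 = 17.
|u| = √(3² + 2²) = √13, |v| = √(3² + 4²) = √25, so |u||v| = √(13·25) = √325.
cos θ = (u·v)/(|u||v|) = 17/√325 ≈ 0.943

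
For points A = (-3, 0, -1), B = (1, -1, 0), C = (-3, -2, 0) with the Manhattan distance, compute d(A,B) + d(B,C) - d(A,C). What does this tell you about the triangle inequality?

d(A,B) = 4 + 1 + 1 = 6, d(B,C) = 4 + 1 + 0 = 5, d(A,C) = 0 + 2 + 1 = 3.
d(A,B) + d(B,C) - d(A,C) = 6 + 5 - 3 = 11 - 3 = 8. This is ≥ 0, so the triangle inequality holds for these points.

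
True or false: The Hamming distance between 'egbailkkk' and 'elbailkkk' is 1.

Differing positions: 2. Hamming distance = 1, so the claim is true.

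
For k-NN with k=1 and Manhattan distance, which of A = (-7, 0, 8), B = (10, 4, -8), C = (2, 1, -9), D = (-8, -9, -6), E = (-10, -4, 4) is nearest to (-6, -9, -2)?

Distances: d(A) = 20, d(B) = 35, d(C) = 25, d(D) = 6, d(E) = 15. Nearest: D = (-8, -9, -6) with distance 6.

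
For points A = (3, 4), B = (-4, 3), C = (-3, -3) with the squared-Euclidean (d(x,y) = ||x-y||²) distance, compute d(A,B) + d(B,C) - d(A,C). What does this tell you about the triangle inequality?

d(A,B) = 7² + 1² = 50, d(B,C) = 1² + 6² = 37, d(A,C) = 6² + 7² = 85.
d(A,B) + d(B,C) - d(A,C) = 50 + 37 - 85 = 87 - 85 = 2. This is ≥ 0, so the triangle inequality holds for these points.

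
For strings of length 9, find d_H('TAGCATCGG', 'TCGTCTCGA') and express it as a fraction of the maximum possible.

Differing positions: 2, 4, 5, 9. Hamming distance = 4. The maximum possible Hamming distance for length-9 strings is 9, so d_H/9 = 4/9 ≈ 0.4444.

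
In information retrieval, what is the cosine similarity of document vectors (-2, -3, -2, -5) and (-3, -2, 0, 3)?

With u = (-2, -3, -2, -5), v = (-3, -2, 0, 3):
u·v = (-2)·(-3) + (-3)·(-2) + (-2)·0 + (-5)·3 = 6 + 6 + 0 + (-15) = -3.
|u| = √((-2)² + (-3)² + (-2)² + (-5)²) = √42, |v| = √((-3)² + (-2)² + 0² + 3²) = √22, so |u||v| = √(42·22) = √924.
cos θ = (u·v)/(|u||v|) = -3/√924 ≈ -0.0987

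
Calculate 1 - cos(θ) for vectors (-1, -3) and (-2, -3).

With u = (-1, -3), v = (-2, -3):
u·v = (-1)·(-2) + (-3)·(-3) = 2 + 9 = 11.
|u| = √((-1)² + (-3)²) = √10, |v| = √((-2)² + (-3)²) = √13, so |u||v| = √(10·13) = √130.
cos θ = (u·v)/(|u||v|) = 11/√130 ≈ 0.9648
Cosine distance = 1 - cos θ ≈ 1 - 0.9648 = 0.0352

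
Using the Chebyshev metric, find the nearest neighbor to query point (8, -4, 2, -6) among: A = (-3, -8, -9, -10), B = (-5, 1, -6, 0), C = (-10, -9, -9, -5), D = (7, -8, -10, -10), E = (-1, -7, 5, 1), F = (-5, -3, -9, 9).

Distances: d(A) = 11, d(B) = 13, d(C) = 18, d(D) = 12, d(E) = 9, d(F) = 15. Nearest: E = (-1, -7, 5, 1) with distance 9.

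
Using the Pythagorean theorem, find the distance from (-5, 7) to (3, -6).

√(Σ(x_i - y_i)²) = √((-5 - 3)² + (7 - (-6))²)
= √((-8)² + 13²) = √(64 + 169) = √233 ≈ 15.2643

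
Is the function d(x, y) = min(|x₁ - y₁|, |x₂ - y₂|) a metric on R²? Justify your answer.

No. d fails identity of indiscernibles: take x = (-4, 0) and y = (-4, 2). Then d(x,y) = min(|-4 - (-4)|, |0 - 2|) = min(0, 2) = 0, yet x ≠ y.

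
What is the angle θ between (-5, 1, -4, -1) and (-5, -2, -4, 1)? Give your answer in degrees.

With u = (-5, 1, -4, -1), v = (-5, -2, -4, 1):
u·v = (-5)·(-5) + 1·(-2) + (-4)·(-4) + (-1)·1 = 25 + (-2) + 16 + (-1) = 38.
|u| = √((-5)² + 1² + (-4)² + (-1)²) = √43, |v| = √((-5)² + (-2)² + (-4)² + 1²) = √46, so |u||v| = √(43·46) = √1978.
cos θ = (u·v)/(|u||v|) = 38/√1978 ≈ 0.854418
θ = arccos(0.854418) ≈ 31.3°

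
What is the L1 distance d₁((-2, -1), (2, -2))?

Σ|x_i - y_i| = |-2 - 2| + |-1 - (-2)| = 4 + 1 = 5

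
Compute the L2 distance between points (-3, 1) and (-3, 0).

(Σ|x_i - y_i|^2)^(1/2) = (|-3 - (-3)|^2 + |1 - 0|^2)^(1/2)
= (0^2 + 1^2)^(1/2) = (0 + 1)^(1/2) = (1)^(1/2) = 1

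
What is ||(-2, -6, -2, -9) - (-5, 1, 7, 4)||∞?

max(|x_i - y_i|) = max(|-2 - (-5)|, |-6 - 1|, |-2 - 7|, |-9 - 4|) = max(3, 7, 9, 13) = 13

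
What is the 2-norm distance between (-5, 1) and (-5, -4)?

(Σ|x_i - y_i|^2)^(1/2) = (|-5 - (-5)|^2 + |1 - (-4)|^2)^(1/2)
= (0^2 + 5^2)^(1/2) = (0 + 25)^(1/2) = (25)^(1/2) = 5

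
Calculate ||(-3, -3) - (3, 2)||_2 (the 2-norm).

(Σ|x_i - y_i|^2)^(1/2) = (|-3 - 3|^2 + |-3 - 2|^2)^(1/2)
= (6^2 + 5^2)^(1/2) = (36 + 25)^(1/2) = (61)^(1/2) ≈ 7.8102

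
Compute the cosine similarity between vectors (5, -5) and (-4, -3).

With u = (5, -5), v = (-4, -3):
u·v = 5·(-4) + (-5)·(-3) = (-20) + 15 = -5.
|u| = √(5² + (-5)²) = √50, |v| = √((-4)² + (-3)²) = √25, so |u||v| = √(50·25) = √1250.
cos θ = (u·v)/(|u||v|) = -5/√1250 ≈ -0.1414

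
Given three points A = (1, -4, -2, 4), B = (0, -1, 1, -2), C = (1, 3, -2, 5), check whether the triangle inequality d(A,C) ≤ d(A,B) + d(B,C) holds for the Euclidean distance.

d(A,B) = √(1² + 3² + 3² + 6²) = √55 ≈ 7.4162, d(B,C) = √(1² + 4² + 3² + 7²) = √75 ≈ 8.6603, d(A,C) = √(0² + 7² + 0² + 1²) = √50 ≈ 7.0711.
d(A,C) ≈ 7.0711 ≤ 7.4162 + 8.6603 = 16.0765. Triangle inequality is satisfied.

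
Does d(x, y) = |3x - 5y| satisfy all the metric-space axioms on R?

No. d fails symmetry: d(3, 1) = |3·3 - 5·1| = |4| = 4, but d(1, 3) = |3·1 - 5·3| = |-12| = 12. Since 4 ≠ 12, d(x,y) ≠ d(y,x) in general.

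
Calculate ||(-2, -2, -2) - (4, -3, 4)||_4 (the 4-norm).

(Σ|x_i - y_i|^4)^(1/4) = (|-2 - 4|^4 + |-2 - (-3)|^4 + |-2 - 4|^4)^(1/4)
= (6^4 + 1^4 + 6^4)^(1/4) = (1296 + 1 + 1296)^(1/4) = (2593)^(1/4) ≈ 7.1359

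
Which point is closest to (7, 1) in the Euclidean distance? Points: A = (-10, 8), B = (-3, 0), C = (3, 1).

Distances: d(A) ≈ 18.3848, d(B) ≈ 10.0499, d(C) = 4. Nearest: C = (3, 1) with distance 4.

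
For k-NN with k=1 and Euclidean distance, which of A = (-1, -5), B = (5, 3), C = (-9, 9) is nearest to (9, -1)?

Distances: d(A) ≈ 10.7703, d(B) ≈ 5.6569, d(C) ≈ 20.5913. Nearest: B = (5, 3) with distance 5.6569.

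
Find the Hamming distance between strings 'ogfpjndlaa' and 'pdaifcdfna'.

Differing positions: 1, 2, 3, 4, 5, 6, 8, 9. Hamming distance = 8.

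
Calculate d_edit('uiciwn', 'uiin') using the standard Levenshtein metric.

Let D[i][j] be the edit distance between the first i characters of 'uiciwn' and the first j characters of 'uiin', with D[i][0] = i, D[0][j] = j, and D[i][j] = D[i-1][j-1] if the characters match, else 1 + min(D[i-1][j], D[i][j-1], D[i-1][j-1]). Filling the table (rows: prefixes of 'uiciwn', columns: prefixes of 'uiin'):
     ε  u  i  i  n
  ε  0  1  2  3  4
  u  1  0  1  2  3
  i  2  1  0  1  2
  c  3  2  1  1  2
  i  4  3  2  1  2
  w  5  4  3  2  2
  n  6  5  4  3  2
The bottom-right entry gives D[6][4] = 2, so no sequence of fewer than 2 edits works. Backtracking through the table gives one optimal edit sequence (2 edits):
  uiciwn → uiiwn (del c @3)
  uiiwn → uiin (del w @4)
Edit distance = 2.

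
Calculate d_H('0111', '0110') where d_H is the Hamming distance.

Differing positions: 4. Hamming distance = 1.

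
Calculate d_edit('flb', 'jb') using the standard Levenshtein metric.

Let D[i][j] be the edit distance between the first i characters of 'flb' and the first j characters of 'jb', with D[i][0] = i, D[0][j] = j, and D[i][j] = D[i-1][j-1] if the characters match, else 1 + min(D[i-1][j], D[i][j-1], D[i-1][j-1]). Filling the table (rows: prefixes of 'flb', columns: prefixes of 'jb'):
     ε  j  b
  ε  0  1  2
  f  1  1  2
  l  2  2  2
  b  3  3  2
The bottom-right entry gives D[3][2] = 2, so no sequence of fewer than 2 edits works. Backtracking through the table gives one optimal edit sequence (2 edits):
  flb → lb (del f @1)
  lb → jb (sub l→j @1)
Edit distance = 2.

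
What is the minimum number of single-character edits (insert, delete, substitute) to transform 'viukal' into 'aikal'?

Let D[i][j] be the edit distance between the first i characters of 'viukal' and the first j characters of 'aikal', with D[i][0] = i, D[0][j] = j, and D[i][j] = D[i-1][j-1] if the characters match, else 1 + min(D[i-1][j], D[i][j-1], D[i-1][j-1]). Filling the table (rows: prefixes of 'viukal', columns: prefixes of 'aikal'):
     ε  a  i  k  a  l
  ε  0  1  2  3  4  5
  v  1  1  2  3  4  5
  i  2  2  1  2  3  4
  u  3  3  2  2  3  4
  k  4  4  3  2  3  4
  a  5  4  4  3  2  3
  l  6  5  5  4  3  2
The bottom-right entry gives D[6][5] = 2, so no sequence of fewer than 2 edits works. Backtracking through the table gives one optimal edit sequence (2 edits):
  viukal → aiukal (sub v→a @1)
  aiukal → aikal (del u @3)
Edit distance = 2.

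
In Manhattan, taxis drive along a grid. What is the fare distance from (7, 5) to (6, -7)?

Σ|x_i - y_i| = |7 - 6| + |5 - (-7)| = 1 + 12 = 13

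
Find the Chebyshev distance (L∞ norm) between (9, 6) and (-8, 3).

max(|x_i - y_i|) = max(|9 - (-8)|, |6 - 3|) = max(17, 3) = 17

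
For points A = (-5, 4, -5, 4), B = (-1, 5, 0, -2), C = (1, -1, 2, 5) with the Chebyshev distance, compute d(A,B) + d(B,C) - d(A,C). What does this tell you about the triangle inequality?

d(A,B) = max(4, 1, 5, 6) = 6, d(B,C) = max(2, 6, 2, 7) = 7, d(A,C) = max(6, 5, 7, 1) = 7.
d(A,B) + d(B,C) - d(A,C) = 6 + 7 - 7 = 13 - 7 = 6. This is ≥ 0, so the triangle inequality holds for these points.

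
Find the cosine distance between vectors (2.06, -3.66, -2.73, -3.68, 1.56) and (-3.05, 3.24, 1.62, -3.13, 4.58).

With u = (2.06, -3.66, -2.73, -3.68, 1.56), v = (-3.05, 3.24, 1.62, -3.13, 4.58):
u·v = 2.06·(-3.05) + (-3.66)·3.24 + (-2.73)·1.62 + (-3.68)·(-3.13) + 1.56·4.58 = (-6.283) + (-11.8584) + (-4.4226) + 11.5184 + 7.1448 = -3.9008.
|u| = √(2.06² + (-3.66)² + (-2.73)² + (-3.68)² + 1.56²) = √(4.2436 + 13.3956 + 7.4529 + 13.5424 + 2.4336) = √41.0681, |v| = √((-3.05)² + 3.24² + 1.62² + (-3.13)² + 4.58²) = √(9.3025 + 10.4976 + 2.6244 + 9.7969 + 20.9764) = √53.1978.
cos θ = (u·v)/(|u||v|) = -3.9008/(√41.0681·√53.1978) ≈ -0.0835
Cosine distance = 1 - cos θ ≈ 1 - (-0.0835) = 1.0835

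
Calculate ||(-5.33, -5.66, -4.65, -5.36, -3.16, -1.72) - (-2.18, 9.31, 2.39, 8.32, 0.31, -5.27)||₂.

√(Σ(x_i - y_i)²) = √((-5.33 - (-2.18))² + (-5.66 - 9.31)² + (-4.65 - 2.39)² + (-5.36 - 8.32)² + (-3.16 - 0.31)² + (-1.72 - (-5.27))²)
= √((-3.15)² + (-14.97)² + (-7.04)² + (-13.68)² + (-3.47)² + 3.55²) = √(9.9225 + 224.1009 + 49.5616 + 187.1424 + 12.0409 + 12.6025) = √495.3708 ≈ 22.2569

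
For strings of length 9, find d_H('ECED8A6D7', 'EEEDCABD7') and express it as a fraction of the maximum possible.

Differing positions: 2, 5, 7. Hamming distance = 3. The maximum possible Hamming distance for length-9 strings is 9, so d_H/9 = 3/9 ≈ 0.3333.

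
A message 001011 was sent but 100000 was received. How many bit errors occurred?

Differing positions: 1, 3, 5, 6. Hamming distance = 4.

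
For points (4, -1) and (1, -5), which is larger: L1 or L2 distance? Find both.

L1 = |4 - 1| + |-1 - (-5)| = 3 + 4 = 7
L2 = √(3² + 4²) = √25 = 5
L1 ≥ L2 always (equality iff movement is along one axis); L1 > L2 here.
Ratio L1/L2 = 7/5 = 1.4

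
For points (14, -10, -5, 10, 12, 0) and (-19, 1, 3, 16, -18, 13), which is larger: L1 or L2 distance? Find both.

L1 = |14 - (-19)| + |-10 - 1| + |-5 - 3| + |10 - 16| + |12 - (-18)| + |0 - 13| = 33 + 11 + 8 + 6 + 30 + 13 = 101
L2 = √(33² + 11² + 8² + 6² + 30² + 13²) = √2379 ≈ 48.775
L1 ≥ L2 always (equality iff movement is along one axis); L1 > L2 here.
Ratio L1/L2 = 101/√2379 ≈ 2.0707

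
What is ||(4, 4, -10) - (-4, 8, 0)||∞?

max(|x_i - y_i|) = max(|4 - (-4)|, |4 - 8|, |-10 - 0|) = max(8, 4, 10) = 10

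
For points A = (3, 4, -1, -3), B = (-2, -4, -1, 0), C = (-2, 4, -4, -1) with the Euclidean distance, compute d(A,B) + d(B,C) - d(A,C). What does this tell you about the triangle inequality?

d(A,B) = √(5² + 8² + 0² + 3²) = √98 ≈ 9.8995, d(B,C) = √(0² + 8² + 3² + 1²) = √74 ≈ 8.6023, d(A,C) = √(5² + 0² + 3² + 2²) = √38 ≈ 6.1644.
d(A,B) + d(B,C) - d(A,C) = 9.8995 + 8.6023 - 6.1644 = 18.5018 - 6.1644 = 12.3374 (to 4 decimal places). This is ≥ 0, so the triangle inequality holds for these points.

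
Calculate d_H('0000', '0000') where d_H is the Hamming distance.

Differing positions: none. Hamming distance = 0.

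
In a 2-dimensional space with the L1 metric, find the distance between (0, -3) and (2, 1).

Σ|x_i - y_i| = |0 - 2| + |-3 - 1| = 2 + 4 = 6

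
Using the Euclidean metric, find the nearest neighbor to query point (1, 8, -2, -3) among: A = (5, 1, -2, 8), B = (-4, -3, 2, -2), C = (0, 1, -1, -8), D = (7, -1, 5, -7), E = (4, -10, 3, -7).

Distances: d(A) ≈ 13.6382, d(B) ≈ 12.7671, d(C) ≈ 8.7178, d(D) ≈ 13.4907, d(E) ≈ 19.3391. Nearest: C = (0, 1, -1, -8) with distance 8.7178.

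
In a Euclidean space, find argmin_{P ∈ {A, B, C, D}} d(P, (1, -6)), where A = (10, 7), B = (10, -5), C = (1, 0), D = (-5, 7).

Distances: d(A) ≈ 15.8114, d(B) ≈ 9.0554, d(C) = 6, d(D) ≈ 14.3178. Nearest: C = (1, 0) with distance 6.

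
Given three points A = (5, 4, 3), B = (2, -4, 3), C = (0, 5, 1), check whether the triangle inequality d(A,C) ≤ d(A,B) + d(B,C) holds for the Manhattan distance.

d(A,B) = 3 + 8 + 0 = 11, d(B,C) = 2 + 9 + 2 = 13, d(A,C) = 5 + 1 + 2 = 8.
d(A,C) = 8 ≤ 11 + 13 = 24. Triangle inequality is satisfied.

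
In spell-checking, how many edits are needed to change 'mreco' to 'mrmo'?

Let D[i][j] be the edit distance between the first i characters of 'mreco' and the first j characters of 'mrmo', with D[i][0] = i, D[0][j] = j, and D[i][j] = D[i-1][j-1] if the characters match, else 1 + min(D[i-1][j], D[i][j-1], D[i-1][j-1]). Filling the table (rows: prefixes of 'mreco', columns: prefixes of 'mrmo'):
     ε  m  r  m  o
  ε  0  1  2  3  4
  m  1  0  1  2  3
  r  2  1  0  1  2
  e  3  2  1  1  2
  c  4  3  2  2  2
  o  5  4  3  3  2
The bottom-right entry gives D[5][4] = 2, so no sequence of fewer than 2 edits works. Backtracking through the table gives one optimal edit sequence (2 edits):
  mreco → mrco (del e @3)
  mrco → mrmo (sub c→m @3)
Edit distance = 2.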